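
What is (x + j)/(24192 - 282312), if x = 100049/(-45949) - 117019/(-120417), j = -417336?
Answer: 230914375804169/142818847400196 ≈ 1.6168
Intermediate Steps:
x = -6670694402/5533040733 (x = 100049*(-1/45949) - 117019*(-1/120417) = -100049/45949 + 117019/120417 = -6670694402/5533040733 ≈ -1.2056)
(x + j)/(24192 - 282312) = (-6670694402/5533040733 - 417336)/(24192 - 282312) = -2309143758041690/5533040733/(-258120) = -2309143758041690/5533040733*(-1/258120) = 230914375804169/142818847400196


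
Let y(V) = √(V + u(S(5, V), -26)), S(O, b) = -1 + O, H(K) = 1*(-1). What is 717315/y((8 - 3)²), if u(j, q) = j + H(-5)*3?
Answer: 717315*√26/26 ≈ 1.4068e+5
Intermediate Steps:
H(K) = -1
u(j, q) = -3 + j (u(j, q) = j - 1*3 = j - 3 = -3 + j)
y(V) = √(1 + V) (y(V) = √(V + (-3 + (-1 + 5))) = √(V + (-3 + 4)) = √(V + 1) = √(1 + V))
717315/y((8 - 3)²) = 717315/(√(1 + (8 - 3)²)) = 717315/(√(1 + 5²)) = 717315/(√(1 + 25)) = 717315/(√26) = 717315*(√26/26) = 717315*√26/26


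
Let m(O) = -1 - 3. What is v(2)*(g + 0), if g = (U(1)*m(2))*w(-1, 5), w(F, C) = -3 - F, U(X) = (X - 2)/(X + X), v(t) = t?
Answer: -8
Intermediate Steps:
U(X) = (-2 + X)/(2*X) (U(X) = (-2 + X)/((2*X)) = (-2 + X)*(1/(2*X)) = (-2 + X)/(2*X))
m(O) = -4
g = -4 (g = (((1/2)*(-2 + 1)/1)*(-4))*(-3 - 1*(-1)) = (((1/2)*1*(-1))*(-4))*(-3 + 1) = -1/2*(-4)*(-2) = 2*(-2) = -4)
v(2)*(g + 0) = 2*(-4 + 0) = 2*(-4) = -8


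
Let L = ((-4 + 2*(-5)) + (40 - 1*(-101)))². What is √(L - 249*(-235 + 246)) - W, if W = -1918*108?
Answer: 207144 + √13390 ≈ 2.0726e+5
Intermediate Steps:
L = 16129 (L = ((-4 - 10) + (40 + 101))² = (-14 + 141)² = 127² = 16129)
W = -207144
√(L - 249*(-235 + 246)) - W = √(16129 - 249*(-235 + 246)) - 1*(-207144) = √(16129 - 249*11) + 207144 = √(16129 - 2739) + 207144 = √13390 + 207144 = 207144 + √13390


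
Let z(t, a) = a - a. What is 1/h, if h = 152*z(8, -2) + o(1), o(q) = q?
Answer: 1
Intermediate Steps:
z(t, a) = 0
h = 1 (h = 152*0 + 1 = 0 + 1 = 1)
1/h = 1/1 = 1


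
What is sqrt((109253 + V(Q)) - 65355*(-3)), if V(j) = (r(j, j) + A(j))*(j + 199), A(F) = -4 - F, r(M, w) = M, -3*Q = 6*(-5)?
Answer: sqrt(304482) ≈ 551.80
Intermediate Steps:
Q = 10 (Q = -2*(-5) = -1/3*(-30) = 10)
V(j) = -796 - 4*j (V(j) = (j + (-4 - j))*(j + 199) = -4*(199 + j) = -796 - 4*j)
sqrt((109253 + V(Q)) - 65355*(-3)) = sqrt((109253 + (-796 - 4*10)) - 65355*(-3)) = sqrt((109253 + (-796 - 40)) + 196065) = sqrt((109253 - 836) + 196065) = sqrt(108417 + 196065) = sqrt(304482)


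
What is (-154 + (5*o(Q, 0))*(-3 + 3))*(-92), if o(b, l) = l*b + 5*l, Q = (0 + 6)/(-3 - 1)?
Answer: 14168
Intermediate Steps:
Q = -3/2 (Q = 6/(-4) = 6*(-1/4) = -3/2 ≈ -1.5000)
o(b, l) = 5*l + b*l (o(b, l) = b*l + 5*l = 5*l + b*l)
(-154 + (5*o(Q, 0))*(-3 + 3))*(-92) = (-154 + (5*(0*(5 - 3/2)))*(-3 + 3))*(-92) = (-154 + (5*(0*(7/2)))*0)*(-92) = (-154 + (5*0)*0)*(-92) = (-154 + 0*0)*(-92) = (-154 + 0)*(-92) = -154*(-92) = 14168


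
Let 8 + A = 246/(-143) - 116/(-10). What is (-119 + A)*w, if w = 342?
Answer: -28639422/715 ≈ -40055.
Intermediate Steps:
A = 1344/715 (A = -8 + (246/(-143) - 116/(-10)) = -8 + (246*(-1/143) - 116*(-1/10)) = -8 + (-246/143 + 58/5) = -8 + 7064/715 = 1344/715 ≈ 1.8797)
(-119 + A)*w = (-119 + 1344/715)*342 = -83741/715*342 = -28639422/715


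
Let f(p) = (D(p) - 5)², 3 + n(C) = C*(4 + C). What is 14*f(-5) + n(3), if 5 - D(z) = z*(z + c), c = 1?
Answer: 5618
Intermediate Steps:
n(C) = -3 + C*(4 + C)
D(z) = 5 - z*(1 + z) (D(z) = 5 - z*(z + 1) = 5 - z*(1 + z))
f(p) = (-p - p²)² (f(p) = ((5 - p - p²) - 5)² = (-p - p²)²)
14*f(-5) + n(3) = 14*((-5)²*(1 - 5)²) + (-3 + 3² + 4*3) = 14*(25*(-4)²) + (-3 + 9 + 12) = 14*(25*16) + 18 = 14*400 + 18 = 5600 + 18 = 5618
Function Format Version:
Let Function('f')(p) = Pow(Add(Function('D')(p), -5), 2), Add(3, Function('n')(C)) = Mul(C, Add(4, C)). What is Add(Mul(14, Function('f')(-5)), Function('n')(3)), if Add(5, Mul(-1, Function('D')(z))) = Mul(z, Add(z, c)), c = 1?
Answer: 5618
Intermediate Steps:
Function('n')(C) = Add(-3, Mul(C, Add(4, C)))
Function('D')(z) = Add(5, Mul(-1, z, Add(1, z))) (Function('D')(z) = Add(5, Mul(-1, Mul(z, Add(z, 1)))) = Add(5, Mul(-1, Mul(z, Add(1, z)))) = Add(5, Mul(-1, z, Add(1, z))))
Function('f')(p) = Pow(Add(Mul(-1, p), Mul(-1, Pow(p, 2))), 2) (Function('f')(p) = Pow(Add(Add(5, Mul(-1, p), Mul(-1, Pow(p, 2))), -5), 2) = Pow(Add(Mul(-1, p), Mul(-1, Pow(p, 2))), 2))
Add(Mul(14, Function('f')(-5)), Function('n')(3)) = Add(Mul(14, Mul(Pow(-5, 2), Pow(Add(1, -5), 2))), Add(-3, Pow(3, 2), Mul(4, 3))) = Add(Mul(14, Mul(25, Pow(-4, 2))), Add(-3, 9, 12)) = Add(Mul(14, Mul(25, 16)), 18) = Add(Mul(14, 400), 18) = Add(5600, 18) = 5618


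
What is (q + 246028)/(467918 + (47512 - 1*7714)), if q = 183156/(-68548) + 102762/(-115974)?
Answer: 6791116678922/14014699384939 ≈ 0.48457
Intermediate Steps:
q = -392853660/110413691 (q = 183156*(-1/68548) + 102762*(-1/115974) = -45789/17137 - 5709/6443 = -392853660/110413691 ≈ -3.5580)
(q + 246028)/(467918 + (47512 - 1*7714)) = (-392853660/110413691 + 246028)/(467918 + (47512 - 1*7714)) = 27164466715688/(110413691*(467918 + (47512 - 7714))) = 27164466715688/(110413691*(467918 + 39798)) = (27164466715688/110413691)/507716 = (27164466715688/110413691)*(1/507716) = 6791116678922/14014699384939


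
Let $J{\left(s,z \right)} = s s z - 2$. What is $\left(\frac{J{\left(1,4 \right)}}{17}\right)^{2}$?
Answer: $\frac{4}{289} \approx 0.013841$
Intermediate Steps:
$J{\left(s,z \right)} = -2 + z s^{2}$ ($J{\left(s,z \right)} = s^{2} z - 2 = z s^{2} - 2 = -2 + z s^{2}$)
$\left(\frac{J{\left(1,4 \right)}}{17}\right)^{2} = \left(\frac{-2 + 4 \cdot 1^{2}}{17}\right)^{2} = \left(\left(-2 + 4 \cdot 1\right) \frac{1}{17}\right)^{2} = \left(\left(-2 + 4\right) \frac{1}{17}\right)^{2} = \left(2 \cdot \frac{1}{17}\right)^{2} = \left(\frac{2}{17}\right)^{2} = \frac{4}{289}$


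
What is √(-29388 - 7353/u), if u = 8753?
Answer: I*√2251626245301/8753 ≈ 171.43*I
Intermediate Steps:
√(-29388 - 7353/u) = √(-29388 - 7353/8753) = √(-257240517/8753) = I*√2251626245301/8753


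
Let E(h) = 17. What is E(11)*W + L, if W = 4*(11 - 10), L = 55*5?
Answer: 343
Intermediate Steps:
L = 275
W = 4 (W = 4*1 = 4)
E(11)*W + L = 17*4 + 275 = 68 + 275 = 343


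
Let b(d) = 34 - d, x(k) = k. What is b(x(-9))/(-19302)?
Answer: -43/19302 ≈ -0.0022277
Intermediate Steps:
b(x(-9))/(-19302) = (34 - 1*(-9))/(-19302) = (34 + 9)*(-1/19302) = 43*(-1/19302) = -43/19302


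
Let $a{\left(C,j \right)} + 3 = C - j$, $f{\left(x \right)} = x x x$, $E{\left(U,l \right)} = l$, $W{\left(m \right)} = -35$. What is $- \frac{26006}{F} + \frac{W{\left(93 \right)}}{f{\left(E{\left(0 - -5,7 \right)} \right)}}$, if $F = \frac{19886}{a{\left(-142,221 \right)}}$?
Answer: $\frac{3822067}{7987} \approx 478.54$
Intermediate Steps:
$f{\left(x \right)} = x^{3}$ ($f{\left(x \right)} = x^{2} x = x^{3}$)
$a{\left(C,j \right)} = -3 + C - j$ ($a{\left(C,j \right)} = -3 + \left(C - j\right) = -3 + C - j$)
$F = - \frac{163}{3}$ ($F = \frac{19886}{-3 - 142 - 221} = \frac{19886}{-366} = 19886 \left(- \frac{1}{366}\right) = - \frac{163}{3} \approx -54.333$)
$- \frac{26006}{F} + \frac{W{\left(93 \right)}}{f{\left(E{\left(0 - -5,7 \right)} \right)}} = - \frac{26006}{- \frac{163}{3}} - \frac{35}{7^{3}} = \left(-26006\right) \left(- \frac{3}{163}\right) - \frac{35}{343} = \frac{78018}{163} - \frac{5}{49} = \frac{3822067}{7987}$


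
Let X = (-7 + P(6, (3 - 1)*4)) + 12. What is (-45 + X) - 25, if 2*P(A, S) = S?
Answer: -61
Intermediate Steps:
P(A, S) = S/2
X = 9 (X = (-7 + ((3 - 1)*4)/2) + 12 = (-7 + (2*4)/2) + 12 = (-7 + (½)*8) + 12 = (-7 + 4) + 12 = -3 + 12 = 9)
(-45 + X) - 25 = (-45 + 9) - 25 = -36 - 25 = -61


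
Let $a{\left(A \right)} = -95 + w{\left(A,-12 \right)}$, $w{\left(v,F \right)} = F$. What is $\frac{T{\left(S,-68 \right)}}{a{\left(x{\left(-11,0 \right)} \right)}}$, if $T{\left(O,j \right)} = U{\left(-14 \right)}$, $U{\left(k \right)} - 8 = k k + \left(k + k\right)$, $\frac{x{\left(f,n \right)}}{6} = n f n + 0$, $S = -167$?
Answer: $- \frac{176}{107} \approx -1.6449$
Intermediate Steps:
$x{\left(f,n \right)} = 6 f n^{2}$ ($x{\left(f,n \right)} = 6 \left(n f n + 0\right) = 6 \left(f n n + 0\right) = 6 \left(f n^{2} + 0\right) = 6 f n^{2}$)
$U{\left(k \right)} = 8 + k^{2} + 2 k$ ($U{\left(k \right)} = 8 + \left(k k + \left(k + k\right)\right) = 8 + \left(k^{2} + 2 k\right) = 8 + k^{2} + 2 k$)
$T{\left(O,j \right)} = 176$ ($T{\left(O,j \right)} = 8 + \left(-14\right)^{2} + 2 \left(-14\right) = 8 + 196 - 28 = 176$)
$a{\left(A \right)} = -107$ ($a{\left(A \right)} = -95 - 12 = -107$)
$\frac{T{\left(S,-68 \right)}}{a{\left(x{\left(-11,0 \right)} \right)}} = \frac{176}{-107} = 176 \left(- \frac{1}{107}\right) = - \frac{176}{107}$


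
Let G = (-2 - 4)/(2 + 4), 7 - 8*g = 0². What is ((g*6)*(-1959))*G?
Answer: 41139/4 ≈ 10285.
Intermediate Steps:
g = 7/8 (g = 7/8 - ⅛*0² = 7/8 - ⅛*0 = 7/8 + 0 = 7/8 ≈ 0.87500)
G = -1 (G = -6/6 = -6*⅙ = -1)
((g*6)*(-1959))*G = (((7/8)*6)*(-1959))*(-1) = ((21/4)*(-1959))*(-1) = -41139/4*(-1) = 41139/4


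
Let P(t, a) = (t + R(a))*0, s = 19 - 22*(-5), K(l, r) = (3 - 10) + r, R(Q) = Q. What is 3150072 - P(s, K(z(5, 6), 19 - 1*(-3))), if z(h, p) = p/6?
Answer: 3150072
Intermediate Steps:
z(h, p) = p/6 (z(h, p) = p*(1/6) = p/6)
K(l, r) = -7 + r
s = 129 (s = 19 + 110 = 129)
P(t, a) = 0 (P(t, a) = (t + a)*0 = (a + t)*0 = 0)
3150072 - P(s, K(z(5, 6), 19 - 1*(-3))) = 3150072 - 1*0 = 3150072 + 0 = 3150072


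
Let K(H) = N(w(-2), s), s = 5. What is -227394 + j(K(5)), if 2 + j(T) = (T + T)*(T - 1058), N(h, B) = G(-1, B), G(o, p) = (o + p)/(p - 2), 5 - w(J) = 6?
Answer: -2071924/9 ≈ -2.3021e+5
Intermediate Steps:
w(J) = -1 (w(J) = 5 - 1*6 = 5 - 6 = -1)
G(o, p) = (o + p)/(-2 + p)
N(h, B) = (-1 + B)/(-2 + B)
K(H) = 4/3 (K(H) = (-1 + 5)/(-2 + 5) = 4/3)
j(T) = -2 + 2*T*(-1058 + T) (j(T) = -2 + (T + T)*(T - 1058) = -2 + (2*T)*(-1058 + T) = -2 + 2*T*(-1058 + T))
-227394 + j(K(5)) = -227394 + (-2 - 2116*4/3 + 2*(4/3)²) = -227394 + (-2 - 8464/3 + 2*(16/9)) = -227394 + (-2 - 8464/3 + 32/9) = -227394 - 25378/9 = -2071924/9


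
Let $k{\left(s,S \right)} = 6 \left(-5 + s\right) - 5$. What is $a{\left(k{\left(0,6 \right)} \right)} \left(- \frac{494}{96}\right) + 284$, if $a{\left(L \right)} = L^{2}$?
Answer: $- \frac{288943}{48} \approx -6019.6$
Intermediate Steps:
$k{\left(s,S \right)} = -35 + 6 s$ ($k{\left(s,S \right)} = \left(-30 + 6 s\right) - 5 = -35 + 6 s$)
$a{\left(k{\left(0,6 \right)} \right)} \left(- \frac{494}{96}\right) + 284 = \left(-35 + 6 \cdot 0\right)^{2} \left(- \frac{494}{96}\right) + 284 = \left(-35 + 0\right)^{2} \left(\left(-494\right) \frac{1}{96}\right) + 284 = \left(-35\right)^{2} \left(- \frac{247}{48}\right) + 284 = 1225 \left(- \frac{247}{48}\right) + 284 = - \frac{302575}{48} + 284 = - \frac{288943}{48}$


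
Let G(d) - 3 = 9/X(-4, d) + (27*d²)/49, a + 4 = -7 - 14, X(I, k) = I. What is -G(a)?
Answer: -67647/196 ≈ -345.14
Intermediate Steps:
a = -25 (a = -4 + (-7 - 14) = -4 - 21 = -25)
G(d) = ¾ + 27*d²/49 (G(d) = 3 + (9/(-4) + (27*d²)/49) = 3 + (9*(-¼) + (27*d²)*(1/49)) = 3 + (-9/4 + 27*d²/49) = ¾ + 27*d²/49)
-G(a) = -(¾ + (27/49)*(-25)²) = -(¾ + (27/49)*625) = -(¾ + 16875/49) = -1*67647/196 = -67647/196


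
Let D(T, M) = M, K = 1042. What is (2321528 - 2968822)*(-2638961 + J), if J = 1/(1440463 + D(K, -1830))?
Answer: 2457449327997675728/1438633 ≈ 1.7082e+12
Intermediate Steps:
J = 1/1438633 (J = 1/(1440463 - 1830) = 1/1438633 ≈ 6.9510e-7)
(2321528 - 2968822)*(-2638961 + J) = (2321528 - 2968822)*(-2638961 + 1/1438633) = -647294*(-3796496380312/1438633) = 2457449327997675728/1438633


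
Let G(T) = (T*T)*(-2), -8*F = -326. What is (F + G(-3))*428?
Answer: 9737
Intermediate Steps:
F = 163/4 (F = -⅛*(-326) = 163/4 ≈ 40.750)
G(T) = -2*T² (G(T) = T²*(-2) = -2*T²)
(F + G(-3))*428 = (163/4 - 2*(-3)²)*428 = (163/4 - 2*9)*428 = (163/4 - 18)*428 = (91/4)*428 = 9737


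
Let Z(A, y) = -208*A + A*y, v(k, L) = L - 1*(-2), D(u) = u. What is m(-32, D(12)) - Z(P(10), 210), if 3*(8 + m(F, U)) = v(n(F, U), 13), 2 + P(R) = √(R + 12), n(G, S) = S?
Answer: 1 - 2*√22 ≈ -8.3808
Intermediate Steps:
v(k, L) = 2 + L (v(k, L) = L + 2 = 2 + L)
P(R) = -2 + √(12 + R) (P(R) = -2 + √(R + 12) = -2 + √(12 + R))
m(F, U) = -3 (m(F, U) = -8 + (2 + 13)/3 = -8 + (⅓)*15 = -8 + 5 = -3)
m(-32, D(12)) - Z(P(10), 210) = -3 - (-2 + √(12 + 10))*(-208 + 210) = -3 - (-2 + √22)*2 = -3 - (-4 + 2*√22) = -3 + (4 - 2*√22) = 1 - 2*√22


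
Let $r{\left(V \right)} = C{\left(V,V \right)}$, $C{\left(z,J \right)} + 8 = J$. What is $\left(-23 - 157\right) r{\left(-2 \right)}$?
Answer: $1800$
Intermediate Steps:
$C{\left(z,J \right)} = -8 + J$
$r{\left(V \right)} = -8 + V$
$\left(-23 - 157\right) r{\left(-2 \right)} = \left(-23 - 157\right) \left(-8 - 2\right) = \left(-180\right) \left(-10\right) = 1800$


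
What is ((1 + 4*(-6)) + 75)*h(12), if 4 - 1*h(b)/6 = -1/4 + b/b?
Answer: 1014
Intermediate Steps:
h(b) = 39/2 (h(b) = 24 - 6*(-1/4 + b/b) = 24 - 6*(-1*¼ + 1) = 24 - 6*(-¼ + 1) = 24 - 6*¾ = 24 - 9/2 = 39/2)
((1 + 4*(-6)) + 75)*h(12) = ((1 + 4*(-6)) + 75)*(39/2) = ((1 - 24) + 75)*(39/2) = (-23 + 75)*(39/2) = 52*(39/2) = 1014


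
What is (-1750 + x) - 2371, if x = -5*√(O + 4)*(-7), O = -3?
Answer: -4086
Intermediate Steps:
x = 35 (x = -5*√(-3 + 4)*(-7) = -5*√1*(-7) = -5*1*(-7) = -5*(-7) = 35)
(-1750 + x) - 2371 = (-1750 + 35) - 2371 = -1715 - 2371 = -4086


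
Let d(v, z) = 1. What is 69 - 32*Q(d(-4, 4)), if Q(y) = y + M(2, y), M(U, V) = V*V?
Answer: 5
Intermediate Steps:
M(U, V) = V²
Q(y) = y + y²
69 - 32*Q(d(-4, 4)) = 69 - 32*(1 + 1) = 69 - 32*2 = 69 - 64 = 5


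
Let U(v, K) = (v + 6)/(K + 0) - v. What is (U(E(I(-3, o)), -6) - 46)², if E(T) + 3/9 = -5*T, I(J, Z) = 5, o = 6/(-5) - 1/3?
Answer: 24649/81 ≈ 304.31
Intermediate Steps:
o = -23/15 (o = 6*(-⅕) - 1*⅓ = -6/5 - ⅓ = -23/15 ≈ -1.5333)
E(T) = -⅓ - 5*T
U(v, K) = -v + (6 + v)/K (U(v, K) = (6 + v)/K - v = -v + (6 + v)/K)
(U(E(I(-3, o)), -6) - 46)² = ((6 + (-⅓ - 5*5) - 1*(-6)*(-⅓ - 5*5))/(-6) - 46)² = (-(6 + (-⅓ - 25) - 1*(-6)*(-⅓ - 25))/6 - 46)² = (-(6 - 76/3 - 1*(-6)*(-76/3))/6 - 46)² = (-(6 - 76/3 - 152)/6 - 46)² = (-⅙*(-514/3) - 46)² = (257/9 - 46)² = (-157/9)² = 24649/81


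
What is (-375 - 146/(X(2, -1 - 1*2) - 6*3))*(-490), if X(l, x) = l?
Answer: 717115/4 ≈ 1.7928e+5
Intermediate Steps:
(-375 - 146/(X(2, -1 - 1*2) - 6*3))*(-490) = (-375 - 146/(2 - 6*3))*(-490) = (-375 - 146/(2 - 18))*(-490) = (-375 - 146/(-16))*(-490) = (-375 - 146*(-1/16))*(-490) = (-375 + 73/8)*(-490) = -2927/8*(-490) = 717115/4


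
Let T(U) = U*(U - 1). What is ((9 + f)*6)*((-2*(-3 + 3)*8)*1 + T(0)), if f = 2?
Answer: 0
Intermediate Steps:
T(U) = U*(-1 + U)
((9 + f)*6)*((-2*(-3 + 3)*8)*1 + T(0)) = ((9 + 2)*6)*((-2*(-3 + 3)*8)*1 + 0*(-1 + 0)) = (11*6)*((-2*0*8)*1 + 0*(-1)) = 66*((0*8)*1 + 0) = 66*(0*1 + 0) = 66*(0 + 0) = 66*0 = 0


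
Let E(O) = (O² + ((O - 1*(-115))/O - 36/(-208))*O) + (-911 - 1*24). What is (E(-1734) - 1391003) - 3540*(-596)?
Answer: 96791211/26 ≈ 3.7227e+6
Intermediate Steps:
E(O) = -935 + O² + O*(9/52 + (115 + O)/O) (E(O) = (O² + ((O + 115)/O - 36*(-1/208))*O) + (-911 - 24) = (O² + ((115 + O)/O + 9/52)*O) - 935 = (O² + (9/52 + (115 + O)/O)*O) - 935 = (O² + O*(9/52 + (115 + O)/O)) - 935 = -935 + O² + O*(9/52 + (115 + O)/O))
(E(-1734) - 1391003) - 3540*(-596) = ((-820 + (-1734)² + (61/52)*(-1734)) - 1391003) - 3540*(-596) = ((-820 + 3006756 - 52887/26) - 1391003) + 2109840 = (78101449/26 - 1391003) + 2109840 = 41935371/26 + 2109840 = 96791211/26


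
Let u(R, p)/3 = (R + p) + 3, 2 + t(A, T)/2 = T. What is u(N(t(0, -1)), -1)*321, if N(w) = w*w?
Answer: 36594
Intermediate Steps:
t(A, T) = -4 + 2*T
N(w) = w**2
u(R, p) = 9 + 3*R + 3*p (u(R, p) = 3*((R + p) + 3) = 3*(3 + R + p) = 9 + 3*R + 3*p)
u(N(t(0, -1)), -1)*321 = (9 + 3*(-4 + 2*(-1))**2 + 3*(-1))*321 = (9 + 3*(-4 - 2)**2 - 3)*321 = (9 + 3*(-6)**2 - 3)*321 = (9 + 3*36 - 3)*321 = (9 + 108 - 3)*321 = 114*321 = 36594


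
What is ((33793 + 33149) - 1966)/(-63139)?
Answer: -64976/63139 ≈ -1.0291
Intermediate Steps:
((33793 + 33149) - 1966)/(-63139) = (66942 - 1966)*(-1/63139) = 64976*(-1/63139) = -64976/63139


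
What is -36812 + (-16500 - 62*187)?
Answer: -64906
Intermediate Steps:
-36812 + (-16500 - 62*187) = -36812 + (-16500 - 11594) = -36812 - 28094 = -64906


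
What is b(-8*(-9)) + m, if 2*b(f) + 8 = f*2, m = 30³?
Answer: 27068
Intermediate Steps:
m = 27000
b(f) = -4 + f (b(f) = -4 + (f*2)/2 = -4 + (2*f)/2 = -4 + f)
b(-8*(-9)) + m = (-4 - 8*(-9)) + 27000 = (-4 + 72) + 27000 = 68 + 27000 = 27068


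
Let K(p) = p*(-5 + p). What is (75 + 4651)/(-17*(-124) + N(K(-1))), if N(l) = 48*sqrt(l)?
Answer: 1245301/553730 - 14178*sqrt(6)/276865 ≈ 2.1235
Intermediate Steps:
(75 + 4651)/(-17*(-124) + N(K(-1))) = (75 + 4651)/(-17*(-124) + 48*sqrt(-(-5 - 1))) = 4726/(2108 + 48*sqrt(-1*(-6))) = 4726/(2108 + 48*sqrt(6))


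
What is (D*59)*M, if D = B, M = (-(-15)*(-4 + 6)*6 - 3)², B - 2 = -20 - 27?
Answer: -83178495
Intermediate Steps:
B = -45 (B = 2 + (-20 - 27) = 2 - 47 = -45)
M = 31329 (M = (-(-15)*2*6 - 3)² = (-5*(-6)*6 - 3)² = (30*6 - 3)² = (180 - 3)² = 177² = 31329)
D = -45
(D*59)*M = -45*59*31329 = -2655*31329 = -83178495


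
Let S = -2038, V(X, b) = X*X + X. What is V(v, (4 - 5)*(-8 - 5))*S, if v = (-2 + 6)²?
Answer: -554336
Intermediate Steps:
v = 16 (v = 4² = 16)
V(X, b) = X + X² (V(X, b) = X² + X = X + X²)
V(v, (4 - 5)*(-8 - 5))*S = (16*(1 + 16))*(-2038) = (16*17)*(-2038) = 272*(-2038) = -554336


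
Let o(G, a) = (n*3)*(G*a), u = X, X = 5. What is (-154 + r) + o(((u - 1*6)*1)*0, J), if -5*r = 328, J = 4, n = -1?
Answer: -1098/5 ≈ -219.60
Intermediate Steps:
u = 5
r = -328/5 (r = -⅕*328 = -328/5 ≈ -65.600)
o(G, a) = -3*G*a (o(G, a) = (-1*3)*(G*a) = -3*G*a)
(-154 + r) + o(((u - 1*6)*1)*0, J) = (-154 - 328/5) - 3*((5 - 1*6)*1)*0*4 = -1098/5 - 3*((5 - 6)*1)*0*4 = -1098/5 - 3*-1*1*0*4 = -1098/5 - 3*(-1*0)*4 = -1098/5 - 3*0*4 = -1098/5 + 0 = -1098/5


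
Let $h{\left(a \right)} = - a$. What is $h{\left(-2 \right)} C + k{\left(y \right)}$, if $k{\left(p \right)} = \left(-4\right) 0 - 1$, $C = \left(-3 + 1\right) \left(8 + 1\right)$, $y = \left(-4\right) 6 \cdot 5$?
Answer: $-37$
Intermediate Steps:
$y = -120$ ($y = \left(-24\right) 5 = -120$)
$C = -18$ ($C = \left(-2\right) 9 = -18$)
$k{\left(p \right)} = -1$ ($k{\left(p \right)} = 0 - 1 = -1$)
$h{\left(-2 \right)} C + k{\left(y \right)} = \left(-1\right) \left(-2\right) \left(-18\right) - 1 = 2 \left(-18\right) - 1 = -36 - 1 = -37$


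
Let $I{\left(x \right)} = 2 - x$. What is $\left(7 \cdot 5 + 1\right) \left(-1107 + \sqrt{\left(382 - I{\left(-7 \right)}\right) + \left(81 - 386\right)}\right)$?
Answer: $-39852 + 72 \sqrt{17} \approx -39555.0$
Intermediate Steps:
$\left(7 \cdot 5 + 1\right) \left(-1107 + \sqrt{\left(382 - I{\left(-7 \right)}\right) + \left(81 - 386\right)}\right) = \left(7 \cdot 5 + 1\right) \left(-1107 + \sqrt{\left(382 - \left(2 - -7\right)\right) + \left(81 - 386\right)}\right) = \left(35 + 1\right) \left(-1107 + \sqrt{\left(382 - \left(2 + 7\right)\right) - 305}\right) = 36 \left(-1107 + \sqrt{\left(382 - 9\right) - 305}\right) = 36 \left(-1107 + \sqrt{373 - 305}\right) = 36 \left(-1107 + \sqrt{68}\right) = 36 \left(-1107 + 2 \sqrt{17}\right) = -39852 + 72 \sqrt{17}$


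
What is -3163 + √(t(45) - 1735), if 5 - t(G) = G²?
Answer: -3163 + I*√3755 ≈ -3163.0 + 61.278*I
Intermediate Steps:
t(G) = 5 - G²
-3163 + √(t(45) - 1735) = -3163 + √((5 - 1*45²) - 1735) = -3163 + √((5 - 1*2025) - 1735) = -3163 + √((5 - 2025) - 1735) = -3163 + √(-2020 - 1735) = -3163 + √(-3755) = -3163 + I*√3755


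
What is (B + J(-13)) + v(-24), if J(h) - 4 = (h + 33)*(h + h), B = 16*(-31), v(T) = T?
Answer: -1036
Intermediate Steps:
B = -496
J(h) = 4 + 2*h*(33 + h) (J(h) = 4 + (h + 33)*(h + h) = 4 + (33 + h)*(2*h) = 4 + 2*h*(33 + h))
(B + J(-13)) + v(-24) = (-496 + (4 + 2*(-13)² + 66*(-13))) - 24 = (-496 + (4 + 2*169 - 858)) - 24 = (-496 + (4 + 338 - 858)) - 24 = (-496 - 516) - 24 = -1012 - 24 = -1036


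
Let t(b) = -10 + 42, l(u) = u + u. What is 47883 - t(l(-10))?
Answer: 47851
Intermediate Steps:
l(u) = 2*u
t(b) = 32
47883 - t(l(-10)) = 47883 - 1*32 = 47883 - 32 = 47851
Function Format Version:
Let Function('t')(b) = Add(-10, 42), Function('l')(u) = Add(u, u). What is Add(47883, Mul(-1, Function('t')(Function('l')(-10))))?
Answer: 47851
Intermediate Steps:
Function('l')(u) = Mul(2, u)
Function('t')(b) = 32
Add(47883, Mul(-1, Function('t')(Function('l')(-10)))) = Add(47883, Mul(-1, 32)) = Add(47883, -32) = 47851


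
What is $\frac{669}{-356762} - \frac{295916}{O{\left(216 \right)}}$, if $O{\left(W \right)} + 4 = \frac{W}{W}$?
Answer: $\frac{105571581985}{1070286} \approx 98639.0$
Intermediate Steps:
$O{\left(W \right)} = -3$ ($O{\left(W \right)} = -4 + \frac{W}{W} = -4 + 1 = -3$)
$\frac{669}{-356762} - \frac{295916}{O{\left(216 \right)}} = \frac{669}{-356762} - \frac{295916}{-3} = 669 \left(- \frac{1}{356762}\right) - - \frac{295916}{3} = - \frac{669}{356762} + \frac{295916}{3} = \frac{105571581985}{1070286}$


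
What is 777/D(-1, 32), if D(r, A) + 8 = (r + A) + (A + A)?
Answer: 259/29 ≈ 8.9310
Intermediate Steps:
D(r, A) = -8 + r + 3*A (D(r, A) = -8 + ((r + A) + (A + A)) = -8 + ((A + r) + 2*A) = -8 + (r + 3*A) = -8 + r + 3*A)
777/D(-1, 32) = 777/(-8 - 1 + 3*32) = 777/(-8 - 1 + 96) = 777/87 = 777*(1/87) = 259/29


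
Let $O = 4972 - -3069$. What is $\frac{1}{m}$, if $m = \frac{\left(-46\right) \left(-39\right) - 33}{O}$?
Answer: $\frac{8041}{1761} \approx 4.5662$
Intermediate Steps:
$O = 8041$ ($O = 4972 + 3069 = 8041$)
$m = \frac{1761}{8041}$ ($m = \frac{\left(-46\right) \left(-39\right) - 33}{8041} = \left(1794 - 33\right) \frac{1}{8041} = 1761 \cdot \frac{1}{8041} = \frac{1761}{8041} \approx 0.219$)
$\frac{1}{m} = \frac{1}{\frac{1761}{8041}} = \frac{8041}{1761}$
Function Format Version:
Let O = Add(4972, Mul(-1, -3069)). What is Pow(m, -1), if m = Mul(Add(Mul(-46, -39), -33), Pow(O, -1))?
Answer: Rational(8041, 1761) ≈ 4.5662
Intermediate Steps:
O = 8041 (O = Add(4972, 3069) = 8041)
m = Rational(1761, 8041) (m = Mul(Add(Mul(-46, -39), -33), Pow(8041, -1)) = Mul(Add(1794, -33), Rational(1, 8041)) = Mul(1761, Rational(1, 8041)) = Rational(1761, 8041) ≈ 0.21900)
Pow(m, -1) = Pow(Rational(1761, 8041), -1) = Rational(8041, 1761)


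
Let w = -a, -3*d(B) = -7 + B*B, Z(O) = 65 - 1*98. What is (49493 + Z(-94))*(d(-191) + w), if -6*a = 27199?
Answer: -1131372770/3 ≈ -3.7712e+8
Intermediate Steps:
a = -27199/6 (a = -⅙*27199 = -27199/6 ≈ -4533.2)
Z(O) = -33 (Z(O) = 65 - 98 = -33)
d(B) = 7/3 - B²/3 (d(B) = -(-7 + B*B)/3 = -(-7 + B²)/3 = 7/3 - B²/3)
w = 27199/6 (w = -1*(-27199/6) = 27199/6 ≈ 4533.2)
(49493 + Z(-94))*(d(-191) + w) = (49493 - 33)*((7/3 - ⅓*(-191)²) + 27199/6) = 49460*((7/3 - ⅓*36481) + 27199/6) = 49460*((7/3 - 36481/3) + 27199/6) = 49460*(-12158 + 27199/6) = 49460*(-45749/6) = -1131372770/3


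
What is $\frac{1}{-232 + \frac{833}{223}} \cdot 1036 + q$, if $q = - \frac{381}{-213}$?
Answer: $- \frac{9938307}{3614113} \approx -2.7499$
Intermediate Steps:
$q = \frac{127}{71}$ ($q = \left(-381\right) \left(- \frac{1}{213}\right) = \frac{127}{71} \approx 1.7887$)
$\frac{1}{-232 + \frac{833}{223}} \cdot 1036 + q = \frac{1}{-232 + \frac{833}{223}} \cdot 1036 + \frac{127}{71} = \frac{1}{- \frac{50903}{223}} \cdot 1036 + \frac{127}{71} = \left(- \frac{223}{50903}\right) 1036 + \frac{127}{71} = - \frac{231028}{50903} + \frac{127}{71} = - \frac{9938307}{3614113}$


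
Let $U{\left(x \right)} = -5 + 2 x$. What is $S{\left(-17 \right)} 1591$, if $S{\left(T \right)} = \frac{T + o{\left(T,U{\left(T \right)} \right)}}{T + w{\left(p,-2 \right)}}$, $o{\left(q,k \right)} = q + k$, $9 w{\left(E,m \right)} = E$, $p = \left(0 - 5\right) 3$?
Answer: $\frac{348429}{56} \approx 6221.9$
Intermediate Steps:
$p = -15$ ($p = \left(-5\right) 3 = -15$)
$w{\left(E,m \right)} = \frac{E}{9}$
$o{\left(q,k \right)} = k + q$
$S{\left(T \right)} = \frac{-5 + 4 T}{- \frac{5}{3} + T}$ ($S{\left(T \right)} = \frac{T + \left(\left(-5 + 2 T\right) + T\right)}{T + \frac{1}{9} \left(-15\right)} = \frac{T + \left(-5 + 3 T\right)}{T - \frac{5}{3}} = \frac{-5 + 4 T}{- \frac{5}{3} + T}$)
$S{\left(-17 \right)} 1591 = \frac{3 \left(-5 + 4 \left(-17\right)\right)}{-5 + 3 \left(-17\right)} 1591 = \frac{3 \left(-5 - 68\right)}{-5 - 51} \cdot 1591 = 3 \frac{1}{-56} \left(-73\right) 1591 = 3 \left(- \frac{1}{56}\right) \left(-73\right) 1591 = \frac{219}{56} \cdot 1591 = \frac{348429}{56}$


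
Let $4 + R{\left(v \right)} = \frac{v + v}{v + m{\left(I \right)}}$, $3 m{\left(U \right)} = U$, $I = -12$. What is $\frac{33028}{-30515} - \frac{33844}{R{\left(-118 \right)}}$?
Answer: $\frac{87734774}{5355} \approx 16384.0$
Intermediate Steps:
$m{\left(U \right)} = \frac{U}{3}$
$R{\left(v \right)} = -4 + \frac{2 v}{-4 + v}$ ($R{\left(v \right)} = -4 + \frac{v + v}{v + \frac{1}{3} \left(-12\right)} = -4 + \frac{2 v}{v - 4} = -4 + \frac{2 v}{-4 + v}$)
$\frac{33028}{-30515} - \frac{33844}{R{\left(-118 \right)}} = \frac{33028}{-30515} - \frac{33844}{2 \frac{1}{-4 - 118} \left(8 - -118\right)} = 33028 \left(- \frac{1}{30515}\right) - \frac{33844}{2 \frac{1}{-122} \left(8 + 118\right)} = - \frac{92}{85} - \frac{33844}{2 \left(- \frac{1}{122}\right) 126} = - \frac{92}{85} - \frac{33844}{- \frac{126}{61}} = - \frac{92}{85} - - \frac{1032242}{63} = - \frac{92}{85} + \frac{1032242}{63} = \frac{87734774}{5355}$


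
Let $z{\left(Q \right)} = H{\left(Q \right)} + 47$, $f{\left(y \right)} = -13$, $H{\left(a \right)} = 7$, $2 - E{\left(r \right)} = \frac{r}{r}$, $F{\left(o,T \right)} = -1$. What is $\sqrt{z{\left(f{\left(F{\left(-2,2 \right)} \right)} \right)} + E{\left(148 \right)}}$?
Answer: $\sqrt{55} \approx 7.4162$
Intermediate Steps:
$E{\left(r \right)} = 1$ ($E{\left(r \right)} = 2 - \frac{r}{r} = 2 - 1 = 1$)
$z{\left(Q \right)} = 54$ ($z{\left(Q \right)} = 7 + 47 = 54$)
$\sqrt{z{\left(f{\left(F{\left(-2,2 \right)} \right)} \right)} + E{\left(148 \right)}} = \sqrt{54 + 1} = \sqrt{55}$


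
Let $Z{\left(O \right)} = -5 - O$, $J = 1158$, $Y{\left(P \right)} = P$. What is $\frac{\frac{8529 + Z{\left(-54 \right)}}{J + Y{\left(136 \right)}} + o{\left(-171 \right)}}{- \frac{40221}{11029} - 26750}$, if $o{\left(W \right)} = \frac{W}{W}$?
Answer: $- \frac{1327784}{4656284957} \approx -0.00028516$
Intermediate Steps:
$o{\left(W \right)} = 1$
$\frac{\frac{8529 + Z{\left(-54 \right)}}{J + Y{\left(136 \right)}} + o{\left(-171 \right)}}{- \frac{40221}{11029} - 26750} = \frac{\frac{8529 - -49}{1158 + 136} + 1}{- \frac{40221}{11029} - 26750} = \frac{\frac{8529 + \left(-5 + 54\right)}{1294} + 1}{\left(-40221\right) \frac{1}{11029} - 26750} = \frac{\left(8529 + 49\right) \frac{1}{1294} + 1}{- \frac{981}{269} - 26750} = \frac{8578 \cdot \frac{1}{1294} + 1}{- \frac{7196731}{269}} = \left(\frac{4289}{647} + 1\right) \left(- \frac{269}{7196731}\right) = \frac{4936}{647} \left(- \frac{269}{7196731}\right) = - \frac{1327784}{4656284957}$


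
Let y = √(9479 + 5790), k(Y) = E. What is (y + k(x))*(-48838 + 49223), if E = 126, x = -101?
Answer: 48510 + 385*√15269 ≈ 96084.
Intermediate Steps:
k(Y) = 126
y = √15269 ≈ 123.57
(y + k(x))*(-48838 + 49223) = (√15269 + 126)*(-48838 + 49223) = (126 + √15269)*385 = 48510 + 385*√15269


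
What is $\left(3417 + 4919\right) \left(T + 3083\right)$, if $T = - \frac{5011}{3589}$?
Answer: $\frac{92195126336}{3589} \approx 2.5688 \cdot 10^{7}$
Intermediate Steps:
$T = - \frac{5011}{3589}$ ($T = \left(-5011\right) \frac{1}{3589} = - \frac{5011}{3589} \approx -1.3962$)
$\left(3417 + 4919\right) \left(T + 3083\right) = \left(3417 + 4919\right) \left(- \frac{5011}{3589} + 3083\right) = 8336 \cdot \frac{11059876}{3589} = \frac{92195126336}{3589}$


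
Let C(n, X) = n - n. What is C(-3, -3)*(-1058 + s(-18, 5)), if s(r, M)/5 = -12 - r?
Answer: 0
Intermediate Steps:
s(r, M) = -60 - 5*r (s(r, M) = 5*(-12 - r) = -60 - 5*r)
C(n, X) = 0
C(-3, -3)*(-1058 + s(-18, 5)) = 0*(-1058 + (-60 - 5*(-18))) = 0*(-1058 + (-60 + 90)) = 0*(-1058 + 30) = 0*(-1028) = 0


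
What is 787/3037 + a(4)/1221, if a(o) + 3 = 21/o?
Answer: 1290347/4944236 ≈ 0.26098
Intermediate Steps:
a(o) = -3 + 21/o
787/3037 + a(4)/1221 = 787/3037 + (-3 + 21/4)/1221 = 787*(1/3037) + (-3 + 21*(1/4))*(1/1221) = 787/3037 + (-3 + 21/4)*(1/1221) = 787/3037 + (9/4)*(1/1221) = 787/3037 + 3/1628 = 1290347/4944236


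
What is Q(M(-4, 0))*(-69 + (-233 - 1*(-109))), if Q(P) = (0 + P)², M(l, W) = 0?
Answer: 0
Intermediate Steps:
Q(P) = P²
Q(M(-4, 0))*(-69 + (-233 - 1*(-109))) = 0²*(-69 + (-233 - 1*(-109))) = 0*(-69 + (-233 + 109)) = 0*(-69 - 124) = 0*(-193) = 0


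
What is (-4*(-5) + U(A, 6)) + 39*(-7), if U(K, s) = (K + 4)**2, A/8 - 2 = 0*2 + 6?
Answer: 4371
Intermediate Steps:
A = 64 (A = 16 + 8*(0*2 + 6) = 16 + 8*(0 + 6) = 16 + 8*6 = 16 + 48 = 64)
U(K, s) = (4 + K)**2
(-4*(-5) + U(A, 6)) + 39*(-7) = (-4*(-5) + (4 + 64)**2) + 39*(-7) = (20 + 68**2) - 273 = (20 + 4624) - 273 = 4644 - 273 = 4371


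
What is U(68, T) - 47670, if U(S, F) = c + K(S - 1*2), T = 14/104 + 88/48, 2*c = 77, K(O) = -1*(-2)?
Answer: -95259/2 ≈ -47630.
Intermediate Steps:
K(O) = 2
c = 77/2 (c = (1/2)*77 = 77/2 ≈ 38.500)
T = 307/156 (T = 14*(1/104) + 88*(1/48) = 7/52 + 11/6 = 307/156 ≈ 1.9679)
U(S, F) = 81/2 (U(S, F) = 77/2 + 2 = 81/2)
U(68, T) - 47670 = 81/2 - 47670 = -95259/2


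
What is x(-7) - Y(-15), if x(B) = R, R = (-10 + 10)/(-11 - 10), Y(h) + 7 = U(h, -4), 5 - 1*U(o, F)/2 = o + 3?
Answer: -27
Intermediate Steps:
U(o, F) = 4 - 2*o (U(o, F) = 10 - 2*(o + 3) = 10 - 2*(3 + o) = 10 + (-6 - 2*o) = 4 - 2*o)
Y(h) = -3 - 2*h (Y(h) = -7 + (4 - 2*h) = -3 - 2*h)
R = 0 (R = 0/(-21) = 0*(-1/21) = 0)
x(B) = 0
x(-7) - Y(-15) = 0 - (-3 - 2*(-15)) = 0 - (-3 + 30) = 0 - 1*27 = 0 - 27 = -27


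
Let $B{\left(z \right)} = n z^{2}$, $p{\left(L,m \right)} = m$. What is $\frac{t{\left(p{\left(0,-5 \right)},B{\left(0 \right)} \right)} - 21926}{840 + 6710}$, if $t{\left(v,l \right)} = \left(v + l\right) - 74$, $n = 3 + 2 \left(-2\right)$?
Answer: $- \frac{4401}{1510} \approx -2.9146$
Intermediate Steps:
$n = -1$ ($n = 3 - 4 = -1$)
$B{\left(z \right)} = - z^{2}$
$t{\left(v,l \right)} = -74 + l + v$ ($t{\left(v,l \right)} = \left(l + v\right) - 74 = -74 + l + v$)
$\frac{t{\left(p{\left(0,-5 \right)},B{\left(0 \right)} \right)} - 21926}{840 + 6710} = \frac{\left(-74 - 0^{2} - 5\right) - 21926}{840 + 6710} = \frac{\left(-74 - 0 - 5\right) - 21926}{7550} = \left(\left(-74 + 0 - 5\right) - 21926\right) \frac{1}{7550} = \left(-79 - 21926\right) \frac{1}{7550} = \left(-22005\right) \frac{1}{7550} = - \frac{4401}{1510}$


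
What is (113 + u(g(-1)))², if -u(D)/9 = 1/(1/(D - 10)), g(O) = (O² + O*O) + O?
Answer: 37636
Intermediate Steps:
g(O) = O + 2*O² (g(O) = (O² + O²) + O = 2*O² + O = O + 2*O²)
u(D) = 90 - 9*D (u(D) = -(-90 + 9*D) = -9*(-10 + D) = 90 - 9*D)
(113 + u(g(-1)))² = (113 + (90 - (-9)*(1 + 2*(-1))))² = (113 + (90 - (-9)*(1 - 2)))² = (113 + (90 - (-9)*(-1)))² = (113 + (90 - 9*1))² = (113 + (90 - 9))² = (113 + 81)² = 194² = 37636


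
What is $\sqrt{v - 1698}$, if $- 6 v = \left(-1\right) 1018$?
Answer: $\frac{i \sqrt{13755}}{3} \approx 39.094 i$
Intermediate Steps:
$v = \frac{509}{3}$ ($v = - \frac{\left(-1\right) 1018}{6} = \left(- \frac{1}{6}\right) \left(-1018\right) = \frac{509}{3} \approx 169.67$)
$\sqrt{v - 1698} = \sqrt{\frac{509}{3} - 1698} = \sqrt{- \frac{4585}{3}} = \frac{i \sqrt{13755}}{3}$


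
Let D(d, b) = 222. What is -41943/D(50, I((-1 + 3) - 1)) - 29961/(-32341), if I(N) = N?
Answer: -449942407/2393234 ≈ -188.01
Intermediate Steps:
-41943/D(50, I((-1 + 3) - 1)) - 29961/(-32341) = -41943/222 - 29961/(-32341) = -41943*1/222 - 29961*(-1/32341) = -13981/74 + 29961/32341 = -449942407/2393234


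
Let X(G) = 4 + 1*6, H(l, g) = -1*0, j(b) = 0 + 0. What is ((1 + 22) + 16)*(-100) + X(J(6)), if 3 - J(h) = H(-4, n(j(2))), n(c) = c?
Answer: -3890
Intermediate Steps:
j(b) = 0
H(l, g) = 0
J(h) = 3 (J(h) = 3 - 1*0 = 3 + 0 = 3)
X(G) = 10 (X(G) = 4 + 6 = 10)
((1 + 22) + 16)*(-100) + X(J(6)) = ((1 + 22) + 16)*(-100) + 10 = (23 + 16)*(-100) + 10 = 39*(-100) + 10 = -3900 + 10 = -3890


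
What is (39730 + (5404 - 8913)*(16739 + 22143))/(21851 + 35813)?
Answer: -17049651/7208 ≈ -2365.4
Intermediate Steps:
(39730 + (5404 - 8913)*(16739 + 22143))/(21851 + 35813) = (39730 - 3509*38882)/57664 = (39730 - 136436938)*(1/57664) = -136397208*1/57664 = -17049651/7208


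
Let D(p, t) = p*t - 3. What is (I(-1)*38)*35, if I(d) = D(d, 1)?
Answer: -5320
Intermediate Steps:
D(p, t) = -3 + p*t
I(d) = -3 + d (I(d) = -3 + d*1 = -3 + d)
(I(-1)*38)*35 = ((-3 - 1)*38)*35 = -4*38*35 = -152*35 = -5320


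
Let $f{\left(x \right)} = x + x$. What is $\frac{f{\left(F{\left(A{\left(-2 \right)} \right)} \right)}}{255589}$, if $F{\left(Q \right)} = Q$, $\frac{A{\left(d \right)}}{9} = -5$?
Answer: $- \frac{90}{255589} \approx -0.00035213$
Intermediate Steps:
$A{\left(d \right)} = -45$ ($A{\left(d \right)} = 9 \left(-5\right) = -45$)
$f{\left(x \right)} = 2 x$
$\frac{f{\left(F{\left(A{\left(-2 \right)} \right)} \right)}}{255589} = \frac{2 \left(-45\right)}{255589} = \left(-90\right) \frac{1}{255589} = - \frac{90}{255589}$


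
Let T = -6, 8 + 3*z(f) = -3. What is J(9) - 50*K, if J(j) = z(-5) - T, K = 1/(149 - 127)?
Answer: 2/33 ≈ 0.060606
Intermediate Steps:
K = 1/22 ≈ 0.045455
z(f) = -11/3 (z(f) = -8/3 + (1/3)*(-3) = -8/3 - 1 = -11/3)
J(j) = 7/3 (J(j) = -11/3 - 1*(-6) = -11/3 + 6 = 7/3)
J(9) - 50*K = 7/3 - 50*1/22 = 7/3 - 25/11 = 2/33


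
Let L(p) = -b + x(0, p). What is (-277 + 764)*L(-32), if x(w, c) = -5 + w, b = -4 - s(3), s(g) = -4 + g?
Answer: -974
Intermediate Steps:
b = -3 (b = -4 - (-4 + 3) = -4 - 1*(-1) = -4 + 1 = -3)
L(p) = -2 (L(p) = -1*(-3) + (-5 + 0) = 3 - 5 = -2)
(-277 + 764)*L(-32) = (-277 + 764)*(-2) = 487*(-2) = -974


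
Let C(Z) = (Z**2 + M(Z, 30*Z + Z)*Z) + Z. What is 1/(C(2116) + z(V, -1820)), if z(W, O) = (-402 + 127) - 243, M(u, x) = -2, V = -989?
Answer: 1/4474822 ≈ 2.2347e-7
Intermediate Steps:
C(Z) = Z**2 - Z (C(Z) = (Z**2 - 2*Z) + Z = Z**2 - Z)
z(W, O) = -518 (z(W, O) = -275 - 243 = -518)
1/(C(2116) + z(V, -1820)) = 1/(2116*(-1 + 2116) - 518) = 1/(2116*2115 - 518) = 1/(4475340 - 518) = 1/4474822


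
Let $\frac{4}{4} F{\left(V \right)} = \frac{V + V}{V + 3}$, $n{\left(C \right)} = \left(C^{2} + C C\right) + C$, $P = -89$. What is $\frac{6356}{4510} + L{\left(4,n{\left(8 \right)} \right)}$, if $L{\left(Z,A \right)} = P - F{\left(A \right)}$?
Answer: $- \frac{28068223}{313445} \approx -89.547$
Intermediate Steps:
$n{\left(C \right)} = C + 2 C^{2}$ ($n{\left(C \right)} = \left(C^{2} + C^{2}\right) + C = 2 C^{2} + C = C + 2 C^{2}$)
$F{\left(V \right)} = \frac{2 V}{3 + V}$ ($F{\left(V \right)} = \frac{V + V}{V + 3} = \frac{2 V}{3 + V}$)
$L{\left(Z,A \right)} = -89 - \frac{2 A}{3 + A}$
$\frac{6356}{4510} + L{\left(4,n{\left(8 \right)} \right)} = \frac{6356}{4510} + \frac{-267 - 91 \cdot 8 \left(1 + 2 \cdot 8\right)}{3 + 8 \left(1 + 2 \cdot 8\right)} = 6356 \cdot \frac{1}{4510} + \frac{-267 - 91 \cdot 8 \left(1 + 16\right)}{3 + 8 \left(1 + 16\right)} = \frac{3178}{2255} + \frac{-267 - 91 \cdot 8 \cdot 17}{3 + 8 \cdot 17} = \frac{3178}{2255} + \frac{-267 - 12376}{3 + 136} = \frac{3178}{2255} + \frac{-267 - 12376}{139} = \frac{3178}{2255} + \frac{1}{139} \left(-12643\right) = \frac{3178}{2255} - \frac{12643}{139} = - \frac{28068223}{313445}$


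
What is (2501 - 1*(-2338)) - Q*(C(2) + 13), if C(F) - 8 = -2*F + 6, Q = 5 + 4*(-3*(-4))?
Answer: 3620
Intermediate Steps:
Q = 53 (Q = 5 + 4*12 = 5 + 48 = 53)
C(F) = 14 - 2*F (C(F) = 8 + (-2*F + 6) = 8 + (6 - 2*F) = 14 - 2*F)
(2501 - 1*(-2338)) - Q*(C(2) + 13) = (2501 - 1*(-2338)) - 53*((14 - 2*2) + 13) = (2501 + 2338) - 53*((14 - 4) + 13) = 4839 - 53*(10 + 13) = 4839 - 53*23 = 4839 - 1*1219 = 4839 - 1219 = 3620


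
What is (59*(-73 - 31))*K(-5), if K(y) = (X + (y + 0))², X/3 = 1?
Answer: -24544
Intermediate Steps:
X = 3 (X = 3*1 = 3)
K(y) = (3 + y)² (K(y) = (3 + (y + 0))² = (3 + y)²)
(59*(-73 - 31))*K(-5) = (59*(-73 - 31))*(3 - 5)² = (59*(-104))*(-2)² = -6136*4 = -24544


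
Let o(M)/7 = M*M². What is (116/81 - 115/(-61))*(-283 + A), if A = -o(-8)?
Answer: 54106691/4941 ≈ 10951.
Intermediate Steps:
o(M) = 7*M³ (o(M) = 7*(M*M²) = 7*M³)
A = 3584 (A = -7*(-8)³ = -7*(-512) = -1*(-3584) = 3584)
(116/81 - 115/(-61))*(-283 + A) = (116/81 - 115/(-61))*(-283 + 3584) = (116*(1/81) - 115*(-1/61))*3301 = (116/81 + 115/61)*3301 = (16391/4941)*3301 = 54106691/4941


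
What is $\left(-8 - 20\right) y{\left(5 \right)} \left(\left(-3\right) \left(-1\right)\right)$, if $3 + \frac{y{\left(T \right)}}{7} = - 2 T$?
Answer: $7644$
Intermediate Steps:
$y{\left(T \right)} = -21 - 14 T$ ($y{\left(T \right)} = -21 + 7 \left(- 2 T\right) = -21 - 14 T$)
$\left(-8 - 20\right) y{\left(5 \right)} \left(\left(-3\right) \left(-1\right)\right) = \left(-8 - 20\right) \left(-21 - 70\right) \left(\left(-3\right) \left(-1\right)\right) = - 28 \left(-21 - 70\right) 3 = \left(-28\right) \left(-91\right) 3 = 2548 \cdot 3 = 7644$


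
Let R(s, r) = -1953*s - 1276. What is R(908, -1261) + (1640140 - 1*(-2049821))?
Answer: 1915361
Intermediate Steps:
R(s, r) = -1276 - 1953*s
R(908, -1261) + (1640140 - 1*(-2049821)) = (-1276 - 1953*908) + (1640140 - 1*(-2049821)) = (-1276 - 1773324) + (1640140 + 2049821) = -1774600 + 3689961 = 1915361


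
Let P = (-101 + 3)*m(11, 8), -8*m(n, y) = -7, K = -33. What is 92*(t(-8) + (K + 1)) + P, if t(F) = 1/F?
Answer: -12165/4 ≈ -3041.3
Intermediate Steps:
m(n, y) = 7/8 (m(n, y) = -⅛*(-7) = 7/8)
P = -343/4 (P = (-101 + 3)*(7/8) = -98*7/8 = -343/4 ≈ -85.750)
92*(t(-8) + (K + 1)) + P = 92*(1/(-8) + (-33 + 1)) - 343/4 = 92*(-⅛ - 32) - 343/4 = 92*(-257/8) - 343/4 = -5911/2 - 343/4 = -12165/4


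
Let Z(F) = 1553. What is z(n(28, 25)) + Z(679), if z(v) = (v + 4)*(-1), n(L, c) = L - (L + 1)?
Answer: 1550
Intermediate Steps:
n(L, c) = -1 (n(L, c) = L - (1 + L) = L + (-1 - L) = -1)
z(v) = -4 - v (z(v) = (4 + v)*(-1) = -4 - v)
z(n(28, 25)) + Z(679) = (-4 - 1*(-1)) + 1553 = (-4 + 1) + 1553 = -3 + 1553 = 1550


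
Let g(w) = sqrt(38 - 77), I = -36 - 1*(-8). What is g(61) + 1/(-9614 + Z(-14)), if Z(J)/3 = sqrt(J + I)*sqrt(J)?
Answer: -4807/46211852 + 21*sqrt(3)/46211852 + I*sqrt(39) ≈ -0.00010323 + 6.245*I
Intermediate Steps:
I = -28 (I = -36 + 8 = -28)
g(w) = I*sqrt(39) (g(w) = sqrt(-39) = I*sqrt(39))
Z(J) = 3*sqrt(J)*sqrt(-28 + J) (Z(J) = 3*(sqrt(J - 28)*sqrt(J)) = 3*(sqrt(-28 + J)*sqrt(J)) = 3*(sqrt(J)*sqrt(-28 + J)) = 3*sqrt(J)*sqrt(-28 + J))
g(61) + 1/(-9614 + Z(-14)) = I*sqrt(39) + 1/(-9614 + 3*sqrt(-14)*sqrt(-28 - 14)) = I*sqrt(39) + 1/(-9614 + 3*(I*sqrt(14))*sqrt(-42)) = I*sqrt(39) + 1/(-9614 + 3*(I*sqrt(14))*(I*sqrt(42))) = I*sqrt(39) + 1/(-9614 - 42*sqrt(3)) = 1/(-9614 - 42*sqrt(3)) + I*sqrt(39)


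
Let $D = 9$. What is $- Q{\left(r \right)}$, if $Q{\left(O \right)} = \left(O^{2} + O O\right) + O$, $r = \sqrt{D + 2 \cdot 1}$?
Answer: $-22 - \sqrt{11} \approx -25.317$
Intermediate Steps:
$r = \sqrt{11}$ ($r = \sqrt{9 + 2 \cdot 1} = \sqrt{9 + 2} = \sqrt{11} \approx 3.3166$)
$Q{\left(O \right)} = O + 2 O^{2}$ ($Q{\left(O \right)} = \left(O^{2} + O^{2}\right) + O = 2 O^{2} + O = O + 2 O^{2}$)
$- Q{\left(r \right)} = - \sqrt{11} \left(1 + 2 \sqrt{11}\right)$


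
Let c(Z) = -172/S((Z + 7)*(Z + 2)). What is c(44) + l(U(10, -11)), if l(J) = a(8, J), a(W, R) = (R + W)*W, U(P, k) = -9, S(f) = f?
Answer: -9470/1173 ≈ -8.0733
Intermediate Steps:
a(W, R) = W*(R + W)
c(Z) = -172/((2 + Z)*(7 + Z)) (c(Z) = -172*1/((Z + 2)*(Z + 7)) = -172*1/((2 + Z)*(7 + Z)) = -172/((2 + Z)*(7 + Z)))
l(J) = 64 + 8*J (l(J) = 8*(J + 8) = 8*(8 + J) = 64 + 8*J)
c(44) + l(U(10, -11)) = -172/(14 + 44² + 9*44) + (64 + 8*(-9)) = -172/(14 + 1936 + 396) + (64 - 72) = -172/2346 - 8 = -172*1/2346 - 8 = -86/1173 - 8 = -9470/1173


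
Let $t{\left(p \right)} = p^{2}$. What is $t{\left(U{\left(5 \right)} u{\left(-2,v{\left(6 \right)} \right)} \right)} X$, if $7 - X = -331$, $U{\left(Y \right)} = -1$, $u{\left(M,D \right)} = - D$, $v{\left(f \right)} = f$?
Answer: $12168$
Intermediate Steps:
$X = 338$ ($X = 7 - -331 = 7 + 331 = 338$)
$t{\left(U{\left(5 \right)} u{\left(-2,v{\left(6 \right)} \right)} \right)} X = \left(- \left(-1\right) 6\right)^{2} \cdot 338 = \left(\left(-1\right) \left(-6\right)\right)^{2} \cdot 338 = 6^{2} \cdot 338 = 36 \cdot 338 = 12168$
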